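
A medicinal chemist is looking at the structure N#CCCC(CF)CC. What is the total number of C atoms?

7

Count every carbon token in the SMILES (each C, including those in ring-closure positions and inside branches).
Carbon count: 7.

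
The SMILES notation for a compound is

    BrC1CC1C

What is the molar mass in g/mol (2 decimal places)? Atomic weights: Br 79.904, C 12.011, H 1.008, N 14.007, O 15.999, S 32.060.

135.00 g/mol

First, the molecular formula is C4H7Br (counting implicit H from valence).
  Br: 1 × 79.904 = 79.904
  C: 4 × 12.011 = 48.044
  H: 7 × 1.008 = 7.056
Sum: 1×79.904 + 4×12.011 + 7×1.008 = 135.004 → 135.00 g/mol.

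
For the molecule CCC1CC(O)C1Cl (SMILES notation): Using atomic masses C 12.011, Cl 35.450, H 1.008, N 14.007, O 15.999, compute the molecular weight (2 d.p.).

134.60 g/mol

First, the molecular formula is C6H11ClO (counting implicit H from valence).
  C: 6 × 12.011 = 72.066
  Cl: 1 × 35.450 = 35.450
  H: 11 × 1.008 = 11.088
  O: 1 × 15.999 = 15.999
Sum: 6×12.011 + 1×35.450 + 11×1.008 + 1×15.999 = 134.603 → 134.60 g/mol.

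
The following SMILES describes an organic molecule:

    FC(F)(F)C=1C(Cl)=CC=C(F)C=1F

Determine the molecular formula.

C7H2ClF5

Walk through each heavy atom and fill implicit hydrogens from standard valence (C 4, N 3, O 2, S 2, halogen 1):
  atom 1: F (halogen, monovalent) → 0 H
  atom 2: C, bond orders sum to 4 (valence 4) → 0 H
  atom 3: F (halogen, monovalent) → 0 H
  atom 4: F (halogen, monovalent) → 0 H
  atom 5: C, bond orders sum to 4 (valence 4) → 0 H
  atom 6: C, bond orders sum to 4 (valence 4) → 0 H
  atom 7: Cl (halogen, monovalent) → 0 H
  atom 8: C, bond orders sum to 3 (valence 4) → 1 H
  atom 9: C, bond orders sum to 3 (valence 4) → 1 H
  atom 10: C, bond orders sum to 4 (valence 4) → 0 H
  atom 11: F (halogen, monovalent) → 0 H
  atom 12: C, bond orders sum to 4 (valence 4) → 0 H
  atom 13: F (halogen, monovalent) → 0 H
Totals → C:7, H:2, Cl:1, F:5.
In Hill order: C7H2ClF5.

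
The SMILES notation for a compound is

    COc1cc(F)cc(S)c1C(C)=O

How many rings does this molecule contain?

In SMILES, each pair of matching ring-closure digits denotes one ring-closing bond; the number of such bonds equals the number of independent rings.
Ring-closure bonds here: 1.

1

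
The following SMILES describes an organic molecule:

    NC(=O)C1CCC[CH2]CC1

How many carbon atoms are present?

8

Count every carbon token in the SMILES (each C, including those in ring-closure positions and inside branches).
Carbon count: 8.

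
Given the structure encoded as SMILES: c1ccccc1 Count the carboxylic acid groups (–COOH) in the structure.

0

Scan the SMILES for the carboxylic acid motif — none present.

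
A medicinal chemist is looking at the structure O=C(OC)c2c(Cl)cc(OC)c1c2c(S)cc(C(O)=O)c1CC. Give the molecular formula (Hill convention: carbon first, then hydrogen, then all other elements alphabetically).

C16H15ClO5S

Walk through each heavy atom and fill implicit hydrogens from standard valence (C 4, N 3, O 2, S 2, halogen 1); for lowercase aromatic atoms, an aromatic c carries 1 H when it has two neighbours and 0 H with three, and aromatic n carries 0 H:
  atom 1: O, bond orders sum to 2 (valence 2) → 0 H
  atom 2: C, bond orders sum to 4 (valence 4) → 0 H
  atom 3: O, bond orders sum to 2 (valence 2) → 0 H
  atom 4: C, bond orders sum to 1 (valence 4) → 3 H
  atom 5: aromatic c, 3 neighbours → 0 H
  atom 6: aromatic c, 3 neighbours → 0 H
  atom 7: Cl (halogen, monovalent) → 0 H
  atom 8: aromatic c, 2 neighbours → 1 H
  atom 9: aromatic c, 3 neighbours → 0 H
  atom 10: O, bond orders sum to 2 (valence 2) → 0 H
  atom 11: C, bond orders sum to 1 (valence 4) → 3 H
  atom 12: aromatic c, 3 neighbours → 0 H
  atom 13: aromatic c, 3 neighbours → 0 H
  atom 14: aromatic c, 3 neighbours → 0 H
  atom 15: S, bond orders sum to 1 (valence 2) → 1 H
  atom 16: aromatic c, 2 neighbours → 1 H
  atom 17: aromatic c, 3 neighbours → 0 H
  atom 18: C, bond orders sum to 4 (valence 4) → 0 H
  atom 19: O, bond orders sum to 1 (valence 2) → 1 H
  atom 20: O, bond orders sum to 2 (valence 2) → 0 H
  atom 21: aromatic c, 3 neighbours → 0 H
  atom 22: C, bond orders sum to 2 (valence 4) → 2 H
  atom 23: C, bond orders sum to 1 (valence 4) → 3 H
Totals → C:16, H:15, Cl:1, O:5, S:1.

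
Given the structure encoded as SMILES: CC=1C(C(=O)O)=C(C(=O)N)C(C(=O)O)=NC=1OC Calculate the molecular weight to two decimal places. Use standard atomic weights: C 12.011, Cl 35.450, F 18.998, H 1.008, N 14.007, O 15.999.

254.20 g/mol

First, the molecular formula is C10H10N2O6 (counting implicit H from valence).
  C: 10 × 12.011 = 120.110
  H: 10 × 1.008 = 10.080
  N: 2 × 14.007 = 28.014
  O: 6 × 15.999 = 95.994
Sum: 10×12.011 + 10×1.008 + 2×14.007 + 6×15.999 = 254.198 → 254.20 g/mol.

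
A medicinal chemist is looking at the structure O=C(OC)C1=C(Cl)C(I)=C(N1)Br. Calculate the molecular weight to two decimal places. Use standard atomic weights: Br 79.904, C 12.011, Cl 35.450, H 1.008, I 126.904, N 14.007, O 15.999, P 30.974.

First, the molecular formula is C6H4BrClINO2 (counting implicit H from valence).
  Br: 1 × 79.904 = 79.904
  C: 6 × 12.011 = 72.066
  Cl: 1 × 35.450 = 35.450
  H: 4 × 1.008 = 4.032
  I: 1 × 126.904 = 126.904
  N: 1 × 14.007 = 14.007
  O: 2 × 15.999 = 31.998
Sum: 1×79.904 + 6×12.011 + 1×35.450 + 4×1.008 + 1×126.904 + 1×14.007 + 2×15.999 = 364.361 → 364.36 g/mol.

364.36 g/mol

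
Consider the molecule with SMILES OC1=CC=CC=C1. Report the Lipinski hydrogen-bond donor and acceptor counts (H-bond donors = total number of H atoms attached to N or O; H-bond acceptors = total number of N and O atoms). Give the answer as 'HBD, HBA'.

Donors: find every N or O and count the H atoms it carries.
  atom 1 (O): bond orders sum to 1 → 1 H
Lipinski HBD = 1.
Acceptors: N atoms = 0, O atoms = 1 → HBA = 1.

1, 1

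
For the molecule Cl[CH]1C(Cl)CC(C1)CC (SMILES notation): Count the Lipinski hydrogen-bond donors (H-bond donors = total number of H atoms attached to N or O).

Donors: find every N or O and count the H atoms it carries.
  (no N or O atoms present)
Lipinski HBD = 0.

0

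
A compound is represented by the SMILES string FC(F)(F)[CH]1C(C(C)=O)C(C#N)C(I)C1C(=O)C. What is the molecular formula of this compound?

Walk through each heavy atom and fill implicit hydrogens from standard valence (C 4, N 3, O 2, S 2, halogen 1):
  atom 1: F (halogen, monovalent) → 0 H
  atom 2: C, bond orders sum to 4 (valence 4) → 0 H
  atom 3: F (halogen, monovalent) → 0 H
  atom 4: F (halogen, monovalent) → 0 H
  atom 5: C with explicit H count 1
  atom 6: C, bond orders sum to 3 (valence 4) → 1 H
  atom 7: C, bond orders sum to 4 (valence 4) → 0 H
  atom 8: C, bond orders sum to 1 (valence 4) → 3 H
  atom 9: O, bond orders sum to 2 (valence 2) → 0 H
  atom 10: C, bond orders sum to 3 (valence 4) → 1 H
  atom 11: C, bond orders sum to 4 (valence 4) → 0 H
  atom 12: N, bond orders sum to 3 (valence 3) → 0 H
  atom 13: C, bond orders sum to 3 (valence 4) → 1 H
  atom 14: I (halogen, monovalent) → 0 H
  atom 15: C, bond orders sum to 3 (valence 4) → 1 H
  atom 16: C, bond orders sum to 4 (valence 4) → 0 H
  atom 17: O, bond orders sum to 2 (valence 2) → 0 H
  atom 18: C, bond orders sum to 1 (valence 4) → 3 H
Totals → C:11, H:11, F:3, I:1, N:1, O:2.

C11H11F3INO2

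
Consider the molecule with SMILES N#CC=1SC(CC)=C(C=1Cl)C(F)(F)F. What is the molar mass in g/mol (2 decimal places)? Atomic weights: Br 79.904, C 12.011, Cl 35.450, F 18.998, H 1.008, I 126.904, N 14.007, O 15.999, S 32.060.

First, the molecular formula is C8H5ClF3NS (counting implicit H from valence).
  C: 8 × 12.011 = 96.088
  Cl: 1 × 35.450 = 35.450
  F: 3 × 18.998 = 56.994
  H: 5 × 1.008 = 5.040
  N: 1 × 14.007 = 14.007
  S: 1 × 32.060 = 32.060
Sum: 8×12.011 + 1×35.450 + 3×18.998 + 5×1.008 + 1×14.007 + 1×32.060 = 239.639 → 239.64 g/mol.

239.64 g/mol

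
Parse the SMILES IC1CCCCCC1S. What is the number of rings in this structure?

1

In SMILES, each pair of matching ring-closure digits denotes one ring-closing bond; the number of such bonds equals the number of independent rings.
Ring-closure bonds here: 1.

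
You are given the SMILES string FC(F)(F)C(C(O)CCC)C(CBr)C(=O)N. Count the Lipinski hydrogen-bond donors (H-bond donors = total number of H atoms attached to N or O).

3

Donors: find every N or O and count the H atoms it carries.
  atom 7 (O): bond orders sum to 1 → 1 H
  atom 15 (O): bond orders sum to 2 → 0 H
  atom 16 (N): bond orders sum to 1 → 2 H
Lipinski HBD = 3.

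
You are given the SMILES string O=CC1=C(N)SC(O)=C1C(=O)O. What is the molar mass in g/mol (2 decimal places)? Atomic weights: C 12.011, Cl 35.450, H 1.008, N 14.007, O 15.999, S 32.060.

First, the molecular formula is C6H5NO4S (counting implicit H from valence).
  C: 6 × 12.011 = 72.066
  H: 5 × 1.008 = 5.040
  N: 1 × 14.007 = 14.007
  O: 4 × 15.999 = 63.996
  S: 1 × 32.060 = 32.060
Sum: 6×12.011 + 5×1.008 + 1×14.007 + 4×15.999 + 1×32.060 = 187.169 → 187.17 g/mol.

187.17 g/mol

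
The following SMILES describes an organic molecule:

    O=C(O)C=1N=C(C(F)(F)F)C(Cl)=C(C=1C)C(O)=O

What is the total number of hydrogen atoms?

Walk through each heavy atom and fill implicit hydrogens from standard valence (C 4, N 3, O 2, S 2, halogen 1):
  atom 1: O, bond orders sum to 2 (valence 2) → 0 H
  atom 2: C, bond orders sum to 4 (valence 4) → 0 H
  atom 3: O, bond orders sum to 1 (valence 2) → 1 H
  atom 4: C, bond orders sum to 4 (valence 4) → 0 H
  atom 5: N, bond orders sum to 3 (valence 3) → 0 H
  atom 6: C, bond orders sum to 4 (valence 4) → 0 H
  atom 7: C, bond orders sum to 4 (valence 4) → 0 H
  atom 8: F (halogen, monovalent) → 0 H
  atom 9: F (halogen, monovalent) → 0 H
  atom 10: F (halogen, monovalent) → 0 H
  atom 11: C, bond orders sum to 4 (valence 4) → 0 H
  atom 12: Cl (halogen, monovalent) → 0 H
  atom 13: C, bond orders sum to 4 (valence 4) → 0 H
  atom 14: C, bond orders sum to 4 (valence 4) → 0 H
  atom 15: C, bond orders sum to 1 (valence 4) → 3 H
  atom 16: C, bond orders sum to 4 (valence 4) → 0 H
  atom 17: O, bond orders sum to 1 (valence 2) → 1 H
  atom 18: O, bond orders sum to 2 (valence 2) → 0 H
Total hydrogens: 5.

5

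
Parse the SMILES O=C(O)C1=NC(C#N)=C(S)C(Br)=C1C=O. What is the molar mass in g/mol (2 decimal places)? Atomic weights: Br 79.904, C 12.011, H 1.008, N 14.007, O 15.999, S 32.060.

287.09 g/mol

First, the molecular formula is C8H3BrN2O3S (counting implicit H from valence).
  Br: 1 × 79.904 = 79.904
  C: 8 × 12.011 = 96.088
  H: 3 × 1.008 = 3.024
  N: 2 × 14.007 = 28.014
  O: 3 × 15.999 = 47.997
  S: 1 × 32.060 = 32.060
Sum: 1×79.904 + 8×12.011 + 3×1.008 + 2×14.007 + 3×15.999 + 1×32.060 = 287.087 → 287.09 g/mol.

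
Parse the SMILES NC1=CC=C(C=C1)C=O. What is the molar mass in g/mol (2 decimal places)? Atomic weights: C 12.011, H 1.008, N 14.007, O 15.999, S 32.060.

121.14 g/mol

First, the molecular formula is C7H7NO (counting implicit H from valence).
  C: 7 × 12.011 = 84.077
  H: 7 × 1.008 = 7.056
  N: 1 × 14.007 = 14.007
  O: 1 × 15.999 = 15.999
Sum: 7×12.011 + 7×1.008 + 1×14.007 + 1×15.999 = 121.139 → 121.14 g/mol.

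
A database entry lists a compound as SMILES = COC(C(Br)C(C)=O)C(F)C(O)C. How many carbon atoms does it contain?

8

Count every carbon token in the SMILES (each C, including those in ring-closure positions and inside branches).
Carbon count: 8.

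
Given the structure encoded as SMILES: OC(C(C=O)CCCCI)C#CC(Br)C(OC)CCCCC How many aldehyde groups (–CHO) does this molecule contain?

The aldehyde motif appears at heavy-atom position 4 in the SMILES.
Other groups present: 1 alkyne, 1 ether, 1 hydroxyl.
Aldehyde count: 1.

1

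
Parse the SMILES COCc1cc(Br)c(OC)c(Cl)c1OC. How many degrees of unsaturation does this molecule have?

Molecular formula: C10H12BrClO3.
DoU = (2C + 2 + N − H − X) / 2, where X is the halogen count and O/S are ignored.
    = (2·10 + 2 + 0 − 12 − 2) / 2 = 8 / 2 = 4.

4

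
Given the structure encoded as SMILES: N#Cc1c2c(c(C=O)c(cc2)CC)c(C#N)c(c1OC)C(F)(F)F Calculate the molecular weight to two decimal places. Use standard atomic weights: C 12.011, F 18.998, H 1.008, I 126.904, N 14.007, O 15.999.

First, the molecular formula is C17H11F3N2O2 (counting implicit H from valence).
  C: 17 × 12.011 = 204.187
  F: 3 × 18.998 = 56.994
  H: 11 × 1.008 = 11.088
  N: 2 × 14.007 = 28.014
  O: 2 × 15.999 = 31.998
Sum: 17×12.011 + 3×18.998 + 11×1.008 + 2×14.007 + 2×15.999 = 332.281 → 332.28 g/mol.

332.28 g/mol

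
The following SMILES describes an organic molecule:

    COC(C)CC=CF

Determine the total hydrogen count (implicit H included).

11

Walk through each heavy atom and fill implicit hydrogens from standard valence (C 4, N 3, O 2, S 2, halogen 1):
  atom 1: C, bond orders sum to 1 (valence 4) → 3 H
  atom 2: O, bond orders sum to 2 (valence 2) → 0 H
  atom 3: C, bond orders sum to 3 (valence 4) → 1 H
  atom 4: C, bond orders sum to 1 (valence 4) → 3 H
  atom 5: C, bond orders sum to 2 (valence 4) → 2 H
  atom 6: C, bond orders sum to 3 (valence 4) → 1 H
  atom 7: C, bond orders sum to 3 (valence 4) → 1 H
  atom 8: F (halogen, monovalent) → 0 H
Total hydrogens: 11.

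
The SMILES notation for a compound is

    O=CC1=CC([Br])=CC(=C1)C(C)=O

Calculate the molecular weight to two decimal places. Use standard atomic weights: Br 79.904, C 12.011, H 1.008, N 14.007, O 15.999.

227.06 g/mol

First, the molecular formula is C9H7BrO2 (counting implicit H from valence).
  Br: 1 × 79.904 = 79.904
  C: 9 × 12.011 = 108.099
  H: 7 × 1.008 = 7.056
  O: 2 × 15.999 = 31.998
Sum: 1×79.904 + 9×12.011 + 7×1.008 + 2×15.999 = 227.057 → 227.06 g/mol.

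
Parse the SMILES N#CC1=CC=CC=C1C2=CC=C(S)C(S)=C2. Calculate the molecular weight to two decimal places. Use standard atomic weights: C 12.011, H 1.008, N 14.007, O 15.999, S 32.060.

First, the molecular formula is C13H9NS2 (counting implicit H from valence).
  C: 13 × 12.011 = 156.143
  H: 9 × 1.008 = 9.072
  N: 1 × 14.007 = 14.007
  S: 2 × 32.060 = 64.120
Sum: 13×12.011 + 9×1.008 + 1×14.007 + 2×32.060 = 243.342 → 243.34 g/mol.

243.34 g/mol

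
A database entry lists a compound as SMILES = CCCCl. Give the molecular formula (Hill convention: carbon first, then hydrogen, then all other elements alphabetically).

C3H7Cl

Walk through each heavy atom and fill implicit hydrogens from standard valence (C 4, N 3, O 2, S 2, halogen 1):
  atom 1: C, bond orders sum to 1 (valence 4) → 3 H
  atom 2: C, bond orders sum to 2 (valence 4) → 2 H
  atom 3: C, bond orders sum to 2 (valence 4) → 2 H
  atom 4: Cl (halogen, monovalent) → 0 H
Totals → C:3, H:7, Cl:1.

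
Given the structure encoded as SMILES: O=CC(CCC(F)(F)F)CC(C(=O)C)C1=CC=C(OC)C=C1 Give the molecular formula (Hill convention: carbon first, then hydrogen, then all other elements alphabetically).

Walk through each heavy atom and fill implicit hydrogens from standard valence (C 4, N 3, O 2, S 2, halogen 1):
  atom 1: O, bond orders sum to 2 (valence 2) → 0 H
  atom 2: C, bond orders sum to 3 (valence 4) → 1 H
  atom 3: C, bond orders sum to 3 (valence 4) → 1 H
  atom 4: C, bond orders sum to 2 (valence 4) → 2 H
  atom 5: C, bond orders sum to 2 (valence 4) → 2 H
  atom 6: C, bond orders sum to 4 (valence 4) → 0 H
  atom 7: F (halogen, monovalent) → 0 H
  atom 8: F (halogen, monovalent) → 0 H
  atom 9: F (halogen, monovalent) → 0 H
  atom 10: C, bond orders sum to 2 (valence 4) → 2 H
  atom 11: C, bond orders sum to 3 (valence 4) → 1 H
  atom 12: C, bond orders sum to 4 (valence 4) → 0 H
  atom 13: O, bond orders sum to 2 (valence 2) → 0 H
  atom 14: C, bond orders sum to 1 (valence 4) → 3 H
  atom 15: C, bond orders sum to 4 (valence 4) → 0 H
  atom 16: C, bond orders sum to 3 (valence 4) → 1 H
  atom 17: C, bond orders sum to 3 (valence 4) → 1 H
  atom 18: C, bond orders sum to 4 (valence 4) → 0 H
  atom 19: O, bond orders sum to 2 (valence 2) → 0 H
  atom 20: C, bond orders sum to 1 (valence 4) → 3 H
  atom 21: C, bond orders sum to 3 (valence 4) → 1 H
  atom 22: C, bond orders sum to 3 (valence 4) → 1 H
Totals → C:16, H:19, F:3, O:3.
In Hill order: C16H19F3O3.

C16H19F3O3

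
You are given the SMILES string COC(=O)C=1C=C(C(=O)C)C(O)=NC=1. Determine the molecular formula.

Walk through each heavy atom and fill implicit hydrogens from standard valence (C 4, N 3, O 2, S 2, halogen 1):
  atom 1: C, bond orders sum to 1 (valence 4) → 3 H
  atom 2: O, bond orders sum to 2 (valence 2) → 0 H
  atom 3: C, bond orders sum to 4 (valence 4) → 0 H
  atom 4: O, bond orders sum to 2 (valence 2) → 0 H
  atom 5: C, bond orders sum to 4 (valence 4) → 0 H
  atom 6: C, bond orders sum to 3 (valence 4) → 1 H
  atom 7: C, bond orders sum to 4 (valence 4) → 0 H
  atom 8: C, bond orders sum to 4 (valence 4) → 0 H
  atom 9: O, bond orders sum to 2 (valence 2) → 0 H
  atom 10: C, bond orders sum to 1 (valence 4) → 3 H
  atom 11: C, bond orders sum to 4 (valence 4) → 0 H
  atom 12: O, bond orders sum to 1 (valence 2) → 1 H
  atom 13: N, bond orders sum to 3 (valence 3) → 0 H
  atom 14: C, bond orders sum to 3 (valence 4) → 1 H
Totals → C:9, H:9, N:1, O:4.
In Hill order: C9H9NO4.

C9H9NO4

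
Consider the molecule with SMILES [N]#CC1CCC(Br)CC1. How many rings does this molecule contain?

1

In SMILES, each pair of matching ring-closure digits denotes one ring-closing bond; the number of such bonds equals the number of independent rings.
Ring-closure bonds here: 1.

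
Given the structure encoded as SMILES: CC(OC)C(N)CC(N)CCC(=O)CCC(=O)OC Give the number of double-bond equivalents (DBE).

Degree of unsaturation = (number of rings) + (number of π bonds).
Ring closures in the SMILES: 0.
π bonds: 2 double bonds (each 1 DoU) → 2 DoU from unsaturation.
Total DoU = 0 + 2 = 2.

2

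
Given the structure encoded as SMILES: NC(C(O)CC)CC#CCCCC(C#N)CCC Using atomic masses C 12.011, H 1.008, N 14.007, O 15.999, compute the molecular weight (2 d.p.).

250.39 g/mol

First, the molecular formula is C15H26N2O (counting implicit H from valence).
  C: 15 × 12.011 = 180.165
  H: 26 × 1.008 = 26.208
  N: 2 × 14.007 = 28.014
  O: 1 × 15.999 = 15.999
Sum: 15×12.011 + 26×1.008 + 2×14.007 + 1×15.999 = 250.386 → 250.39 g/mol.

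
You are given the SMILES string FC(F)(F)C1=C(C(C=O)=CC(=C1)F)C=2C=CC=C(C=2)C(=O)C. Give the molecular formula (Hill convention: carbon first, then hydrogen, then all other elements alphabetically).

Walk through each heavy atom and fill implicit hydrogens from standard valence (C 4, N 3, O 2, S 2, halogen 1):
  atom 1: F (halogen, monovalent) → 0 H
  atom 2: C, bond orders sum to 4 (valence 4) → 0 H
  atom 3: F (halogen, monovalent) → 0 H
  atom 4: F (halogen, monovalent) → 0 H
  atom 5: C, bond orders sum to 4 (valence 4) → 0 H
  atom 6: C, bond orders sum to 4 (valence 4) → 0 H
  atom 7: C, bond orders sum to 4 (valence 4) → 0 H
  atom 8: C, bond orders sum to 3 (valence 4) → 1 H
  atom 9: O, bond orders sum to 2 (valence 2) → 0 H
  atom 10: C, bond orders sum to 3 (valence 4) → 1 H
  atom 11: C, bond orders sum to 4 (valence 4) → 0 H
  atom 12: C, bond orders sum to 3 (valence 4) → 1 H
  atom 13: F (halogen, monovalent) → 0 H
  atom 14: C, bond orders sum to 4 (valence 4) → 0 H
  atom 15: C, bond orders sum to 3 (valence 4) → 1 H
  atom 16: C, bond orders sum to 3 (valence 4) → 1 H
  atom 17: C, bond orders sum to 3 (valence 4) → 1 H
  atom 18: C, bond orders sum to 4 (valence 4) → 0 H
  atom 19: C, bond orders sum to 3 (valence 4) → 1 H
  atom 20: C, bond orders sum to 4 (valence 4) → 0 H
  atom 21: O, bond orders sum to 2 (valence 2) → 0 H
  atom 22: C, bond orders sum to 1 (valence 4) → 3 H
Totals → C:16, H:10, F:4, O:2.
In Hill order: C16H10F4O2.

C16H10F4O2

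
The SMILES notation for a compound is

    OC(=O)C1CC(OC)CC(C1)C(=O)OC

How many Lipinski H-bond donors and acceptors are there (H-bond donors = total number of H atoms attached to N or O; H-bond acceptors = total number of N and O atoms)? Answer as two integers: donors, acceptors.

Donors: find every N or O and count the H atoms it carries.
  atom 1 (O): bond orders sum to 1 → 1 H
  atom 3 (O): bond orders sum to 2 → 0 H
  atom 7 (O): bond orders sum to 2 → 0 H
  atom 13 (O): bond orders sum to 2 → 0 H
  atom 14 (O): bond orders sum to 2 → 0 H
Lipinski HBD = 1.
Acceptors: N atoms = 0, O atoms = 5 → HBA = 5.

1, 5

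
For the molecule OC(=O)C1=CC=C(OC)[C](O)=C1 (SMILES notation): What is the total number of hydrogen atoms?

Walk through each heavy atom and fill implicit hydrogens from standard valence (C 4, N 3, O 2, S 2, halogen 1):
  atom 1: O, bond orders sum to 1 (valence 2) → 1 H
  atom 2: C, bond orders sum to 4 (valence 4) → 0 H
  atom 3: O, bond orders sum to 2 (valence 2) → 0 H
  atom 4: C, bond orders sum to 4 (valence 4) → 0 H
  atom 5: C, bond orders sum to 3 (valence 4) → 1 H
  atom 6: C, bond orders sum to 3 (valence 4) → 1 H
  atom 7: C, bond orders sum to 4 (valence 4) → 0 H
  atom 8: O, bond orders sum to 2 (valence 2) → 0 H
  atom 9: C, bond orders sum to 1 (valence 4) → 3 H
  atom 10: C with explicit H count 0
  atom 11: O, bond orders sum to 1 (valence 2) → 1 H
  atom 12: C, bond orders sum to 3 (valence 4) → 1 H
Total hydrogens: 8.

8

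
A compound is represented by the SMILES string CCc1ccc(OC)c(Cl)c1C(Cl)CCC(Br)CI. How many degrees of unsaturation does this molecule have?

4

Molecular formula: C14H18BrCl2IO.
DoU = (2C + 2 + N − H − X) / 2, where X is the halogen count and O/S are ignored.
    = (2·14 + 2 + 0 − 18 − 4) / 2 = 8 / 2 = 4.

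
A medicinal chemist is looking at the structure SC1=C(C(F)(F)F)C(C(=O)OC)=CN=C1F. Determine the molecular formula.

C8H5F4NO2S

Walk through each heavy atom and fill implicit hydrogens from standard valence (C 4, N 3, O 2, S 2, halogen 1):
  atom 1: S, bond orders sum to 1 (valence 2) → 1 H
  atom 2: C, bond orders sum to 4 (valence 4) → 0 H
  atom 3: C, bond orders sum to 4 (valence 4) → 0 H
  atom 4: C, bond orders sum to 4 (valence 4) → 0 H
  atom 5: F (halogen, monovalent) → 0 H
  atom 6: F (halogen, monovalent) → 0 H
  atom 7: F (halogen, monovalent) → 0 H
  atom 8: C, bond orders sum to 4 (valence 4) → 0 H
  atom 9: C, bond orders sum to 4 (valence 4) → 0 H
  atom 10: O, bond orders sum to 2 (valence 2) → 0 H
  atom 11: O, bond orders sum to 2 (valence 2) → 0 H
  atom 12: C, bond orders sum to 1 (valence 4) → 3 H
  atom 13: C, bond orders sum to 3 (valence 4) → 1 H
  atom 14: N, bond orders sum to 3 (valence 3) → 0 H
  atom 15: C, bond orders sum to 4 (valence 4) → 0 H
  atom 16: F (halogen, monovalent) → 0 H
Totals → C:8, H:5, F:4, N:1, O:2, S:1.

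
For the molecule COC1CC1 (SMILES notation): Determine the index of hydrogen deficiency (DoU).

1

Degree of unsaturation = (number of rings) + (number of π bonds).
Ring closures in the SMILES: 1.
π bonds: none → 0 DoU from unsaturation.
Total DoU = 1 + 0 = 1.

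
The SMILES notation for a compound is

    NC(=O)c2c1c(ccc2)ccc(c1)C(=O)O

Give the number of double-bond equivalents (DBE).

Molecular formula: C12H9NO3.
DoU = (2C + 2 + N − H − X) / 2, where X is the halogen count and O/S are ignored.
    = (2·12 + 2 + 1 − 9 − 0) / 2 = 18 / 2 = 9.

9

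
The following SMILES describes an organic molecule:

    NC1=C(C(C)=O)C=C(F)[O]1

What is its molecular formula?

C6H6FNO2

Walk through each heavy atom and fill implicit hydrogens from standard valence (C 4, N 3, O 2, S 2, halogen 1):
  atom 1: N, bond orders sum to 1 (valence 3) → 2 H
  atom 2: C, bond orders sum to 4 (valence 4) → 0 H
  atom 3: C, bond orders sum to 4 (valence 4) → 0 H
  atom 4: C, bond orders sum to 4 (valence 4) → 0 H
  atom 5: C, bond orders sum to 1 (valence 4) → 3 H
  atom 6: O, bond orders sum to 2 (valence 2) → 0 H
  atom 7: C, bond orders sum to 3 (valence 4) → 1 H
  atom 8: C, bond orders sum to 4 (valence 4) → 0 H
  atom 9: F (halogen, monovalent) → 0 H
  atom 10: O with explicit H count 0
Totals → C:6, H:6, F:1, N:1, O:2.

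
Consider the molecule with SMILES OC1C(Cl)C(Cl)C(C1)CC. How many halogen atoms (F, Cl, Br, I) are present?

2

Halogen atoms appear at heavy-atom positions 4, 6 (2×Cl).
Other groups present: 1 hydroxyl.
Halogen count: 2.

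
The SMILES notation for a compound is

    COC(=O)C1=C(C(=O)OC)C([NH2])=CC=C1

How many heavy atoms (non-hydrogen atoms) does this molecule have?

Every atom symbol written in the SMILES (organic subset) is one heavy atom; implicit H are not written.
Heavy atoms by element → C:10, N:1, O:4.
Total: 15.

15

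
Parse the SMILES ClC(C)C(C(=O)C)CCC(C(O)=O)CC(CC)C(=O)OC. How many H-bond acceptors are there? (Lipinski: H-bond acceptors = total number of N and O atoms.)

N atoms: 0; O atoms: 5.
Lipinski HBA = 0 + 5 = 5.

5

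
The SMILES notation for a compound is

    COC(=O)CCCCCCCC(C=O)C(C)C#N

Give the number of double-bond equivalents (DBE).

Degree of unsaturation = (number of rings) + (number of π bonds).
Ring closures in the SMILES: 0.
π bonds: 2 double bonds (each 1 DoU), 1 triple bond (each 2 DoU) → 4 DoU from unsaturation.
Total DoU = 0 + 4 = 4.

4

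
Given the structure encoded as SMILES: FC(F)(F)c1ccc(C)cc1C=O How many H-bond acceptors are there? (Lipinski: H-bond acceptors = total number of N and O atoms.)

N atoms: 0; O atoms: 1.
Lipinski HBA = 0 + 1 = 1.

1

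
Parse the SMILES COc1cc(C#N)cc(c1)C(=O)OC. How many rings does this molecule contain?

In SMILES, each pair of matching ring-closure digits denotes one ring-closing bond; the number of such bonds equals the number of independent rings.
Ring-closure bonds here: 1.

1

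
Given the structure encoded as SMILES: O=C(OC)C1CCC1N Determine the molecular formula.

C6H11NO2

Walk through each heavy atom and fill implicit hydrogens from standard valence (C 4, N 3, O 2, S 2, halogen 1):
  atom 1: O, bond orders sum to 2 (valence 2) → 0 H
  atom 2: C, bond orders sum to 4 (valence 4) → 0 H
  atom 3: O, bond orders sum to 2 (valence 2) → 0 H
  atom 4: C, bond orders sum to 1 (valence 4) → 3 H
  atom 5: C, bond orders sum to 3 (valence 4) → 1 H
  atom 6: C, bond orders sum to 2 (valence 4) → 2 H
  atom 7: C, bond orders sum to 2 (valence 4) → 2 H
  atom 8: C, bond orders sum to 3 (valence 4) → 1 H
  atom 9: N, bond orders sum to 1 (valence 3) → 2 H
Totals → C:6, H:11, N:1, O:2.
In Hill order: C6H11NO2.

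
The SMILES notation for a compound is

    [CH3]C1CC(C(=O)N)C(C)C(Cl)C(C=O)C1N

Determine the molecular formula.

C11H19ClN2O2

Walk through each heavy atom and fill implicit hydrogens from standard valence (C 4, N 3, O 2, S 2, halogen 1):
  atom 1: C with explicit H count 3
  atom 2: C, bond orders sum to 3 (valence 4) → 1 H
  atom 3: C, bond orders sum to 2 (valence 4) → 2 H
  atom 4: C, bond orders sum to 3 (valence 4) → 1 H
  atom 5: C, bond orders sum to 4 (valence 4) → 0 H
  atom 6: O, bond orders sum to 2 (valence 2) → 0 H
  atom 7: N, bond orders sum to 1 (valence 3) → 2 H
  atom 8: C, bond orders sum to 3 (valence 4) → 1 H
  atom 9: C, bond orders sum to 1 (valence 4) → 3 H
  atom 10: C, bond orders sum to 3 (valence 4) → 1 H
  atom 11: Cl (halogen, monovalent) → 0 H
  atom 12: C, bond orders sum to 3 (valence 4) → 1 H
  atom 13: C, bond orders sum to 3 (valence 4) → 1 H
  atom 14: O, bond orders sum to 2 (valence 2) → 0 H
  atom 15: C, bond orders sum to 3 (valence 4) → 1 H
  atom 16: N, bond orders sum to 1 (valence 3) → 2 H
Totals → C:11, H:19, Cl:1, N:2, O:2.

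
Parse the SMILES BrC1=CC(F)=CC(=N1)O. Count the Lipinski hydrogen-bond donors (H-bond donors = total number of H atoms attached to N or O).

Donors: find every N or O and count the H atoms it carries.
  atom 8 (N): bond orders sum to 3 → 0 H
  atom 9 (O): bond orders sum to 1 → 1 H
Lipinski HBD = 1.

1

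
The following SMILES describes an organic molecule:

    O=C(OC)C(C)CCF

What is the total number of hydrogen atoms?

Walk through each heavy atom and fill implicit hydrogens from standard valence (C 4, N 3, O 2, S 2, halogen 1):
  atom 1: O, bond orders sum to 2 (valence 2) → 0 H
  atom 2: C, bond orders sum to 4 (valence 4) → 0 H
  atom 3: O, bond orders sum to 2 (valence 2) → 0 H
  atom 4: C, bond orders sum to 1 (valence 4) → 3 H
  atom 5: C, bond orders sum to 3 (valence 4) → 1 H
  atom 6: C, bond orders sum to 1 (valence 4) → 3 H
  atom 7: C, bond orders sum to 2 (valence 4) → 2 H
  atom 8: C, bond orders sum to 2 (valence 4) → 2 H
  atom 9: F (halogen, monovalent) → 0 H
Total hydrogens: 11.

11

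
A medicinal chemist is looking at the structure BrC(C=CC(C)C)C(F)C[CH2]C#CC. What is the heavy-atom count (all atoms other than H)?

14

Every atom symbol written in the SMILES (organic subset) is one heavy atom; implicit H are not written.
Heavy atoms by element → Br:1, C:12, F:1.
Total: 14.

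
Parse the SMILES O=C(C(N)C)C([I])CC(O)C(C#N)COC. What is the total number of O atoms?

Scan the SMILES for O atoms (remember two-letter symbols like Cl and Br are single atoms).
Oxygen count: 3.

3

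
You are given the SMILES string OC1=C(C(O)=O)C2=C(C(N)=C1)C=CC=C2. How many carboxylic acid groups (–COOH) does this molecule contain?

The carboxylic acid motif appears at heavy-atom position 4 in the SMILES.
Other groups present: 1 hydroxyl, 1 primary amine.
Carboxylic acid count: 1.

1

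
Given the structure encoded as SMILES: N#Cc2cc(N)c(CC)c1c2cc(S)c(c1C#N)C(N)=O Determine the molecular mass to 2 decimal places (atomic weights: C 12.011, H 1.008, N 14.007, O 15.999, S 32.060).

First, the molecular formula is C15H12N4OS (counting implicit H from valence).
  C: 15 × 12.011 = 180.165
  H: 12 × 1.008 = 12.096
  N: 4 × 14.007 = 56.028
  O: 1 × 15.999 = 15.999
  S: 1 × 32.060 = 32.060
Sum: 15×12.011 + 12×1.008 + 4×14.007 + 1×15.999 + 1×32.060 = 296.348 → 296.35 g/mol.

296.35 g/mol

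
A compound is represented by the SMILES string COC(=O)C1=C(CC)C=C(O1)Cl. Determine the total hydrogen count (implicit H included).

9

Walk through each heavy atom and fill implicit hydrogens from standard valence (C 4, N 3, O 2, S 2, halogen 1):
  atom 1: C, bond orders sum to 1 (valence 4) → 3 H
  atom 2: O, bond orders sum to 2 (valence 2) → 0 H
  atom 3: C, bond orders sum to 4 (valence 4) → 0 H
  atom 4: O, bond orders sum to 2 (valence 2) → 0 H
  atom 5: C, bond orders sum to 4 (valence 4) → 0 H
  atom 6: C, bond orders sum to 4 (valence 4) → 0 H
  atom 7: C, bond orders sum to 2 (valence 4) → 2 H
  atom 8: C, bond orders sum to 1 (valence 4) → 3 H
  atom 9: C, bond orders sum to 3 (valence 4) → 1 H
  atom 10: C, bond orders sum to 4 (valence 4) → 0 H
  atom 11: O, bond orders sum to 2 (valence 2) → 0 H
  atom 12: Cl (halogen, monovalent) → 0 H
Total hydrogens: 9.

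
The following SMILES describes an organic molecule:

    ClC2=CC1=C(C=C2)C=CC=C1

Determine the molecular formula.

C10H7Cl

Walk through each heavy atom and fill implicit hydrogens from standard valence (C 4, N 3, O 2, S 2, halogen 1):
  atom 1: Cl (halogen, monovalent) → 0 H
  atom 2: C, bond orders sum to 4 (valence 4) → 0 H
  atom 3: C, bond orders sum to 3 (valence 4) → 1 H
  atom 4: C, bond orders sum to 4 (valence 4) → 0 H
  atom 5: C, bond orders sum to 4 (valence 4) → 0 H
  atom 6: C, bond orders sum to 3 (valence 4) → 1 H
  atom 7: C, bond orders sum to 3 (valence 4) → 1 H
  atom 8: C, bond orders sum to 3 (valence 4) → 1 H
  atom 9: C, bond orders sum to 3 (valence 4) → 1 H
  atom 10: C, bond orders sum to 3 (valence 4) → 1 H
  atom 11: C, bond orders sum to 3 (valence 4) → 1 H
Totals → C:10, H:7, Cl:1.
In Hill order: C10H7Cl.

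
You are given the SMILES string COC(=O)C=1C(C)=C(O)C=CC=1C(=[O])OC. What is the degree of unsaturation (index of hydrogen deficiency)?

Degree of unsaturation = (number of rings) + (number of π bonds).
Ring closures in the SMILES: 1.
π bonds: 5 double bonds (each 1 DoU) → 5 DoU from unsaturation.
Total DoU = 1 + 5 = 6.

6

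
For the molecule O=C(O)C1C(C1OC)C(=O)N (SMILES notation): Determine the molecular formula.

C6H9NO4

Walk through each heavy atom and fill implicit hydrogens from standard valence (C 4, N 3, O 2, S 2, halogen 1):
  atom 1: O, bond orders sum to 2 (valence 2) → 0 H
  atom 2: C, bond orders sum to 4 (valence 4) → 0 H
  atom 3: O, bond orders sum to 1 (valence 2) → 1 H
  atom 4: C, bond orders sum to 3 (valence 4) → 1 H
  atom 5: C, bond orders sum to 3 (valence 4) → 1 H
  atom 6: C, bond orders sum to 3 (valence 4) → 1 H
  atom 7: O, bond orders sum to 2 (valence 2) → 0 H
  atom 8: C, bond orders sum to 1 (valence 4) → 3 H
  atom 9: C, bond orders sum to 4 (valence 4) → 0 H
  atom 10: O, bond orders sum to 2 (valence 2) → 0 H
  atom 11: N, bond orders sum to 1 (valence 3) → 2 H
Totals → C:6, H:9, N:1, O:4.
In Hill order: C6H9NO4.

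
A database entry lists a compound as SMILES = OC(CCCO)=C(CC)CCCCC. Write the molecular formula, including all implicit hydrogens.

Walk through each heavy atom and fill implicit hydrogens from standard valence (C 4, N 3, O 2, S 2, halogen 1):
  atom 1: O, bond orders sum to 1 (valence 2) → 1 H
  atom 2: C, bond orders sum to 4 (valence 4) → 0 H
  atom 3: C, bond orders sum to 2 (valence 4) → 2 H
  atom 4: C, bond orders sum to 2 (valence 4) → 2 H
  atom 5: C, bond orders sum to 2 (valence 4) → 2 H
  atom 6: O, bond orders sum to 1 (valence 2) → 1 H
  atom 7: C, bond orders sum to 4 (valence 4) → 0 H
  atom 8: C, bond orders sum to 2 (valence 4) → 2 H
  atom 9: C, bond orders sum to 1 (valence 4) → 3 H
  atom 10: C, bond orders sum to 2 (valence 4) → 2 H
  atom 11: C, bond orders sum to 2 (valence 4) → 2 H
  atom 12: C, bond orders sum to 2 (valence 4) → 2 H
  atom 13: C, bond orders sum to 2 (valence 4) → 2 H
  atom 14: C, bond orders sum to 1 (valence 4) → 3 H
Totals → C:12, H:24, O:2.
In Hill order: C12H24O2.

C12H24O2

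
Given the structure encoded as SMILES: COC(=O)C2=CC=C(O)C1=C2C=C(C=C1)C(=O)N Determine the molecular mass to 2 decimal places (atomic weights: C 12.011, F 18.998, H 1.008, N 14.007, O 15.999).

First, the molecular formula is C13H11NO4 (counting implicit H from valence).
  C: 13 × 12.011 = 156.143
  H: 11 × 1.008 = 11.088
  N: 1 × 14.007 = 14.007
  O: 4 × 15.999 = 63.996
Sum: 13×12.011 + 11×1.008 + 1×14.007 + 4×15.999 = 245.234 → 245.23 g/mol.

245.23 g/mol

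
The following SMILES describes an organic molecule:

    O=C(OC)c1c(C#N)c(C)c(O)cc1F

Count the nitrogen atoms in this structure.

1

Scan the SMILES for N atoms (remember two-letter symbols like Cl and Br are single atoms).
Nitrogen count: 1.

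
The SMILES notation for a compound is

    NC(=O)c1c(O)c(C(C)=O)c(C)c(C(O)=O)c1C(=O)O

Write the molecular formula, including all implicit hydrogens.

C12H11NO7

Walk through each heavy atom and fill implicit hydrogens from standard valence (C 4, N 3, O 2, S 2, halogen 1); for lowercase aromatic atoms, an aromatic c carries 1 H when it has two neighbours and 0 H with three, and aromatic n carries 0 H:
  atom 1: N, bond orders sum to 1 (valence 3) → 2 H
  atom 2: C, bond orders sum to 4 (valence 4) → 0 H
  atom 3: O, bond orders sum to 2 (valence 2) → 0 H
  atom 4: aromatic c, 3 neighbours → 0 H
  atom 5: aromatic c, 3 neighbours → 0 H
  atom 6: O, bond orders sum to 1 (valence 2) → 1 H
  atom 7: aromatic c, 3 neighbours → 0 H
  atom 8: C, bond orders sum to 4 (valence 4) → 0 H
  atom 9: C, bond orders sum to 1 (valence 4) → 3 H
  atom 10: O, bond orders sum to 2 (valence 2) → 0 H
  atom 11: aromatic c, 3 neighbours → 0 H
  atom 12: C, bond orders sum to 1 (valence 4) → 3 H
  atom 13: aromatic c, 3 neighbours → 0 H
  atom 14: C, bond orders sum to 4 (valence 4) → 0 H
  atom 15: O, bond orders sum to 1 (valence 2) → 1 H
  atom 16: O, bond orders sum to 2 (valence 2) → 0 H
  atom 17: aromatic c, 3 neighbours → 0 H
  atom 18: C, bond orders sum to 4 (valence 4) → 0 H
  atom 19: O, bond orders sum to 2 (valence 2) → 0 H
  atom 20: O, bond orders sum to 1 (valence 2) → 1 H
Totals → C:12, H:11, N:1, O:7.
In Hill order: C12H11NO7.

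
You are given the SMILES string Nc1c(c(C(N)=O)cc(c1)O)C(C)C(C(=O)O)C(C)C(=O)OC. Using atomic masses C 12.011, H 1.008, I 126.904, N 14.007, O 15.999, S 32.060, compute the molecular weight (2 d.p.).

First, the molecular formula is C15H20N2O6 (counting implicit H from valence).
  C: 15 × 12.011 = 180.165
  H: 20 × 1.008 = 20.160
  N: 2 × 14.007 = 28.014
  O: 6 × 15.999 = 95.994
Sum: 15×12.011 + 20×1.008 + 2×14.007 + 6×15.999 = 324.333 → 324.33 g/mol.

324.33 g/mol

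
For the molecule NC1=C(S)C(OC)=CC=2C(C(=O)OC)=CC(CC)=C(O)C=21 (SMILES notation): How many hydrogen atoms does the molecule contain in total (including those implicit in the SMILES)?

17

Walk through each heavy atom and fill implicit hydrogens from standard valence (C 4, N 3, O 2, S 2, halogen 1):
  atom 1: N, bond orders sum to 1 (valence 3) → 2 H
  atom 2: C, bond orders sum to 4 (valence 4) → 0 H
  atom 3: C, bond orders sum to 4 (valence 4) → 0 H
  atom 4: S, bond orders sum to 1 (valence 2) → 1 H
  atom 5: C, bond orders sum to 4 (valence 4) → 0 H
  atom 6: O, bond orders sum to 2 (valence 2) → 0 H
  atom 7: C, bond orders sum to 1 (valence 4) → 3 H
  atom 8: C, bond orders sum to 3 (valence 4) → 1 H
  atom 9: C, bond orders sum to 4 (valence 4) → 0 H
  atom 10: C, bond orders sum to 4 (valence 4) → 0 H
  atom 11: C, bond orders sum to 4 (valence 4) → 0 H
  atom 12: O, bond orders sum to 2 (valence 2) → 0 H
  atom 13: O, bond orders sum to 2 (valence 2) → 0 H
  atom 14: C, bond orders sum to 1 (valence 4) → 3 H
  atom 15: C, bond orders sum to 3 (valence 4) → 1 H
  atom 16: C, bond orders sum to 4 (valence 4) → 0 H
  atom 17: C, bond orders sum to 2 (valence 4) → 2 H
  atom 18: C, bond orders sum to 1 (valence 4) → 3 H
  atom 19: C, bond orders sum to 4 (valence 4) → 0 H
  atom 20: O, bond orders sum to 1 (valence 2) → 1 H
  atom 21: C, bond orders sum to 4 (valence 4) → 0 H
Total hydrogens: 17.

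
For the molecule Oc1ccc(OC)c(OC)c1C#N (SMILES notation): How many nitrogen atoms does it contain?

Scan the SMILES for N atoms (remember two-letter symbols like Cl and Br are single atoms).
Nitrogen count: 1.

1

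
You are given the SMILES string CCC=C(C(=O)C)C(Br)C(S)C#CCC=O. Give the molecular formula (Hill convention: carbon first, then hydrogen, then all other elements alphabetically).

Walk through each heavy atom and fill implicit hydrogens from standard valence (C 4, N 3, O 2, S 2, halogen 1):
  atom 1: C, bond orders sum to 1 (valence 4) → 3 H
  atom 2: C, bond orders sum to 2 (valence 4) → 2 H
  atom 3: C, bond orders sum to 3 (valence 4) → 1 H
  atom 4: C, bond orders sum to 4 (valence 4) → 0 H
  atom 5: C, bond orders sum to 4 (valence 4) → 0 H
  atom 6: O, bond orders sum to 2 (valence 2) → 0 H
  atom 7: C, bond orders sum to 1 (valence 4) → 3 H
  atom 8: C, bond orders sum to 3 (valence 4) → 1 H
  atom 9: Br (halogen, monovalent) → 0 H
  atom 10: C, bond orders sum to 3 (valence 4) → 1 H
  atom 11: S, bond orders sum to 1 (valence 2) → 1 H
  atom 12: C, bond orders sum to 4 (valence 4) → 0 H
  atom 13: C, bond orders sum to 4 (valence 4) → 0 H
  atom 14: C, bond orders sum to 2 (valence 4) → 2 H
  atom 15: C, bond orders sum to 3 (valence 4) → 1 H
  atom 16: O, bond orders sum to 2 (valence 2) → 0 H
Totals → C:12, H:15, Br:1, O:2, S:1.

C12H15BrO2S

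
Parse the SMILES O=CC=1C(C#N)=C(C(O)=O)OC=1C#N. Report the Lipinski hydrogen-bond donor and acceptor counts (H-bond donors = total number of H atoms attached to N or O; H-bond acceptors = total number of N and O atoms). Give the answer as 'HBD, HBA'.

Donors: find every N or O and count the H atoms it carries.
  atom 1 (O): bond orders sum to 2 → 0 H
  atom 6 (N): bond orders sum to 3 → 0 H
  atom 9 (O): bond orders sum to 1 → 1 H
  atom 10 (O): bond orders sum to 2 → 0 H
  atom 11 (O): bond orders sum to 2 → 0 H
  atom 14 (N): bond orders sum to 3 → 0 H
Lipinski HBD = 1.
Acceptors: N atoms = 2, O atoms = 4 → HBA = 6.

1, 6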